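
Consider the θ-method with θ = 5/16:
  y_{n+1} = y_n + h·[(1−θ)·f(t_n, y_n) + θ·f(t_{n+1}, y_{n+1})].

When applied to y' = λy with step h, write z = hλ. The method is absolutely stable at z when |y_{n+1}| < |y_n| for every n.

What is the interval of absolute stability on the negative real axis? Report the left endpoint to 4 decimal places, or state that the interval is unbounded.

Test eqn y'=λy, z=hλ:
  y_{n+1} = y_n + z·[11/16·y_n + 5/16·y_{n+1}] ⇒ (1 − 5/16z)y_{n+1} = (1 + 11/16z)y_n
  Hence R(z) = (1 + 11/16z)/(1 − 5/16z).

Solve |R(x)|<1 on ℝ⁻.
x=-0.75: |R|=0.3924
R=−1: 1+11/16x = −1+5/16x ⇒ -3/8x=2 ⇒ x=2/(-3/8)=-5.3333
Confirm numerically:
  x=-4.731: |R|=0.90886 <1
  x=-4.200: |R|=0.81622 <1
  x=-2.773: |R|=0.48562 <1
  x=-2.283: |R|=0.33241 <1
  x=-5.563: |R|=1.03145 >1
  x=-5.476: |R|=1.01973 >1
  x=-5.469: |R|=1.01878 >1
Stable set (-5.3333, 0).

(-5.3333, 0).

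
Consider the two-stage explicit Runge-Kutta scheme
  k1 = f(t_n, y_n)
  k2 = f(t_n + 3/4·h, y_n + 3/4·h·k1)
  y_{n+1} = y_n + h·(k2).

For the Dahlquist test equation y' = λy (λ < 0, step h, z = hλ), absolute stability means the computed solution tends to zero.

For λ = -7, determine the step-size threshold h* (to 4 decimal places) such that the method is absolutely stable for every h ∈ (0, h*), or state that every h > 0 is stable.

(-1.3333,0); λ=-7 ⇒ h* = (4/3)/7 = 0.1905.

Set f=λy, z=hλ:
  k1=λy_n ⇒ h·k1=z·y_n;  k2=λ(1+3/4z)y_n ⇒ h·k2=z(1+3/4z)y_n
  y_{n+1}/y_n = 1 + z(1+3/4z) = 1 + z + 3/4z²
  ⇒ R(z) = 1 + z + 3/4z².

Solve |R(x)|<1 on ℝ⁻.
x=-1.42: |R|=1.0923
R=1: x+3/4x²=0 ⇒ x=−4/3=-1.3333; min R=1−1/(4·3/4)=0.6667>−1
Confirm numerically:
  x=-1.028: |R|=0.76459 <1
  x=-0.779: |R|=0.67613 <1
  x=-0.735: |R|=0.67017 <1
  x=-0.644: |R|=0.66705 <1
  x=-1.826: |R|=1.67471 >1
  x=-1.743: |R|=1.53554 >1
Stable set (-1.3333, 0).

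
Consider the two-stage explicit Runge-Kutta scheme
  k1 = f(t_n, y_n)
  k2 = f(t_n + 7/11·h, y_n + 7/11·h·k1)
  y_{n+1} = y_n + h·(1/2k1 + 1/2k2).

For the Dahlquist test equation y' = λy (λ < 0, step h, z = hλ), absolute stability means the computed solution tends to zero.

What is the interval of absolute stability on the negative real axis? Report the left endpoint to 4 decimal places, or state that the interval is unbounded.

(-3.1429, 0).

With y'=λy (z=hλ):
  k1=λy_n ⇒ h·k1=z·y_n;  k2=λ(1+7/11z)y_n ⇒ h·k2=z(1+7/11z)y_n
  y_{n+1}/y_n = 1 + 1/2z + 1/2z(1+7/11z) = 1 + z + 7/22z²
  so R(z) = 1 + z + 7/22z².

Find x<0 with |R(x)|<1.
x=-1.52: |R|=0.2151
R=1: x+7/22x²=0 ⇒ x=−22/7=-3.1429; min R=1−1/(4·7/22)=0.2143>−1
Confirm numerically:
  x=-2.969: |R|=0.83576 <1
  x=-2.718: |R|=0.63258 <1
  x=-2.466: |R|=0.46891 <1
  x=-1.862: |R|=0.24115 <1
  x=-3.502: |R|=1.40018 >1
  x=-3.448: |R|=1.33477 >1
  x=-3.197: |R|=1.05508 >1
Stable set (-3.1429, 0).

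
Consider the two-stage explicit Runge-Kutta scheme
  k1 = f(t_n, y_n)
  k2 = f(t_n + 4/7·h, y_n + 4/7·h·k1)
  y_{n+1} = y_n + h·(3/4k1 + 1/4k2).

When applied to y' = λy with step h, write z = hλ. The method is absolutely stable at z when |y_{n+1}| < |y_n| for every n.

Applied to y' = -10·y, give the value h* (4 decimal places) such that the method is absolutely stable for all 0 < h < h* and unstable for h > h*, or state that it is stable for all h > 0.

(-7.0000,0); λ=-10 ⇒ h* = (7)/10 = 0.7000.

With y'=λy (z=hλ):
  k1=λy_n ⇒ h·k1=z·y_n;  k2=λ(1+4/7z)y_n ⇒ h·k2=z(1+4/7z)y_n
  y_{n+1}/y_n = 1 + 3/4z + 1/4z(1+4/7z) = 1 + z + 1/7z²
  Hence R(z) = 1 + z + 1/7z².

Need |R(x)|<1, x<0.
x=-1.43: |R|=0.1379
R=1: x+1/7x²=0 ⇒ x=−7=-7.0000; min R=1−1/(4·1/7)=-0.7500>−1
Confirm numerically:
  x=-5.879: |R|=0.05852 <1
  x=-5.822: |R|=0.02024 <1
  x=-5.487: |R|=0.18598 <1
  x=-3.279: |R|=0.74302 <1
  x=-7.562: |R|=1.60712 >1
  x=-7.377: |R|=1.39730 >1
  x=-7.064: |R|=1.06459 >1
Interval (-7.0000, 0).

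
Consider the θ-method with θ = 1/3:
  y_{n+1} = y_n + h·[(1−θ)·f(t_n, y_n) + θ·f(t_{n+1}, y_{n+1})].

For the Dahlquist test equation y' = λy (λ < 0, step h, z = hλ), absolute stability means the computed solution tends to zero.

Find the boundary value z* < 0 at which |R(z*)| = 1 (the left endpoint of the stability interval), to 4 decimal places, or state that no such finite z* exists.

On y'=λy, z=hλ:
  y_{n+1} = y_n + z·[2/3·y_n + 1/3·y_{n+1}] ⇒ (1 − 1/3z)y_{n+1} = (1 + 2/3z)y_n
  ⇒ R(z) = (1 + 2/3z)/(1 − 1/3z).

Solve |R(x)|<1 on ℝ⁻.
x=-1.62: |R|=0.0519
R=−1: 1+2/3x = −1+1/3x ⇒ -1/3x=2 ⇒ x=2/(-1/3)=-6.0000
Confirm numerically:
  x=-5.612: |R|=0.95495 <1
  x=-2.708: |R|=0.42327 <1
  x=-2.411: |R|=0.33672 <1
  x=-6.366: |R|=1.03908 >1
  x=-6.196: |R|=1.02131 >1
Stable set (-6.0000, 0).

z* = -6.0000.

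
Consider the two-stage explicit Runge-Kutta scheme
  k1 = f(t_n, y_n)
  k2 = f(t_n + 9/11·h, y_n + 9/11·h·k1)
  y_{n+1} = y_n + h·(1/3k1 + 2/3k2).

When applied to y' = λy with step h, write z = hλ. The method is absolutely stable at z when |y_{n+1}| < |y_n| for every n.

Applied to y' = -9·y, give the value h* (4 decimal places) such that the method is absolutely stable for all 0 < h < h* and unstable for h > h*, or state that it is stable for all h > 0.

(-1.8333,0); λ=-9 ⇒ h* = (11/6)/9 = 0.2037.

On y'=λy, z=hλ:
  k1=λy_n ⇒ h·k1=z·y_n;  k2=λ(1+9/11z)y_n ⇒ h·k2=z(1+9/11z)y_n
  y_{n+1}/y_n = 1 + 1/3z + 2/3z(1+9/11z) = 1 + z + 6/11z²
  ⇒ R(z) = 1 + z + 6/11z².

Solve |R(x)|<1 on ℝ⁻.
x=-1.47: |R|=0.7087
R=1: x+6/11x²=0 ⇒ x=−11/6=-1.8333; min R=1−1/(4·6/11)=0.5417>−1
Confirm numerically:
  x=-1.554: |R|=0.76323 <1
  x=-1.217: |R|=0.59087 <1
  x=-1.017: |R|=0.54716 <1
  x=-0.809: |R|=0.54799 <1
  x=-2.217: |R|=1.46396 >1
  x=-1.987: |R|=1.16655 >1
  x=-1.880: |R|=1.04785 >1
Interval (-1.8333, 0).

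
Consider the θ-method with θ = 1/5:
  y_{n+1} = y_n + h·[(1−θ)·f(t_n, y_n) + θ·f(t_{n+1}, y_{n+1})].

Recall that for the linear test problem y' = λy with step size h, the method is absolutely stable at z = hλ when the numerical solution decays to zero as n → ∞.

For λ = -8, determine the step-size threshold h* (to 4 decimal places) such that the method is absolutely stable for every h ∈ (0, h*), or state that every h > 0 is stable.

(-3.3333,0); λ=-8 ⇒ h* = (10/3)/8 = 0.4167.

On y'=λy, z=hλ:
  y_{n+1} = y_n + z·[4/5·y_n + 1/5·y_{n+1}] ⇒ (1 − 1/5z)y_{n+1} = (1 + 4/5z)y_n
  ⇒ R(z) = (1 + 4/5z)/(1 − 1/5z).

Need |R(x)|<1, x<0.
x=-1.57: |R|=0.1948
R=−1: 1+4/5x = −1+1/5x ⇒ -3/5x=2 ⇒ x=2/(-3/5)=-3.3333
Confirm numerically:
  x=-3.051: |R|=0.89480 <1
  x=-2.847: |R|=0.81407 <1
  x=-2.009: |R|=0.43316 <1
  x=-1.414: |R|=0.10228 <1
  x=-3.803: |R|=1.16006 >1
  x=-3.573: |R|=1.08387 >1
Stable set (-3.3333, 0).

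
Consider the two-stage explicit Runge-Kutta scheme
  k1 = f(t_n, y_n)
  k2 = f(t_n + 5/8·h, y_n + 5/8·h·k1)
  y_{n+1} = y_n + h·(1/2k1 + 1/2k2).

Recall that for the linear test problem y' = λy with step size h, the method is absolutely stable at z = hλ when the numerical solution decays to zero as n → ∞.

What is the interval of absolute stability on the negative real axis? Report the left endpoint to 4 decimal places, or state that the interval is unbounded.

z∈(-3.2000,0).

Set f=λy, z=hλ:
  k1=λy_n ⇒ h·k1=z·y_n;  k2=λ(1+5/8z)y_n ⇒ h·k2=z(1+5/8z)y_n
  y_{n+1}/y_n = 1 + 1/2z + 1/2z(1+5/8z) = 1 + z + 5/16z²
  so R(z) = 1 + z + 5/16z².

Find x<0 with |R(x)|<1.
x=-0.74: |R|=0.4311
R=1: x+5/16x²=0 ⇒ x=−16/5=-3.2000; min R=1−1/(4·5/16)=0.2000>−1
Confirm numerically:
  x=-2.362: |R|=0.38145 <1
  x=-1.758: |R|=0.20780 <1
  x=-1.455: |R|=0.20657 <1
  x=-1.305: |R|=0.22720 <1
  x=-3.570: |R|=1.41278 >1
  x=-3.439: |R|=1.25685 >1
  x=-3.343: |R|=1.14939 >1
Stable set (-3.2000, 0).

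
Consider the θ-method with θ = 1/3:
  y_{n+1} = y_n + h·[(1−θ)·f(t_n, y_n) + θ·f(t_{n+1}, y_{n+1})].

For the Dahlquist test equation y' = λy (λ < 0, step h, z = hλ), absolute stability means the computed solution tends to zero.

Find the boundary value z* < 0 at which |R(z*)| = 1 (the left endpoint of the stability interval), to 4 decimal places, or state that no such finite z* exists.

z* = -6.0000.

Set f=λy, z=hλ:
  y_{n+1} = y_n + z·[2/3·y_n + 1/3·y_{n+1}] ⇒ (1 − 1/3z)y_{n+1} = (1 + 2/3z)y_n
  R(z) = (1 + 2/3z)/(1 − 1/3z).

Solve |R(x)|<1 on ℝ⁻.
x=-0.84: |R|=0.3437
R=−1: 1+2/3x = −1+1/3x ⇒ -1/3x=2 ⇒ x=2/(-1/3)=-6.0000
Confirm numerically:
  x=-5.526: |R|=0.94441 <1
  x=-4.499: |R|=0.79984 <1
  x=-3.660: |R|=0.64865 <1
  x=-2.641: |R|=0.40454 <1
  x=-6.593: |R|=1.06182 >1
  x=-6.564: |R|=1.05897 >1
  x=-6.502: |R|=1.05283 >1
So |R|<1 on (-6.0000, 0).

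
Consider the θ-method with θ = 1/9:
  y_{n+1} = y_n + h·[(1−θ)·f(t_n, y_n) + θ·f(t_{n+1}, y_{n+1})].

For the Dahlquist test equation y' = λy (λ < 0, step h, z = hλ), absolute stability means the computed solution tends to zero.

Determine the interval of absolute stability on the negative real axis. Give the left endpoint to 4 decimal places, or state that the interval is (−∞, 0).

On y'=λy, z=hλ:
  y_{n+1} = y_n + z·[8/9·y_n + 1/9·y_{n+1}] ⇒ (1 − 1/9z)y_{n+1} = (1 + 8/9z)y_n
  R(z) = (1 + 8/9z)/(1 − 1/9z).

Need |R(x)|<1, x<0.
x=-0.63: |R|=0.4112
R=−1: 1+8/9x = −1+1/9x ⇒ -7/9x=2 ⇒ x=2/(-7/9)=-2.5714
Confirm numerically:
  x=-1.732: |R|=0.45248 <1
  x=-1.338: |R|=0.16483 <1
  x=-1.075: |R|=0.03970 <1
  x=-1.068: |R|=0.04529 <1
  x=-3.036: |R|=1.27019 >1
  x=-2.897: |R|=1.19156 >1
  x=-2.884: |R|=1.18411 >1
So |R|<1 on (-2.5714, 0).

(-2.5714, 0).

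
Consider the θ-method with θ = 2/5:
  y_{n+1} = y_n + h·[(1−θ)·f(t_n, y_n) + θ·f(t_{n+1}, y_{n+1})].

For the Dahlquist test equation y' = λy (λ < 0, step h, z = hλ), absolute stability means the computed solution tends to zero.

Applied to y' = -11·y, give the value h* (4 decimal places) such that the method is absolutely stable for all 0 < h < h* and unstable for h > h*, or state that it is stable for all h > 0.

(-10.0000,0); λ=-11 ⇒ h* = (10)/11 = 0.9091.

With y'=λy (z=hλ):
  y_{n+1} = y_n + z·[3/5·y_n + 2/5·y_{n+1}] ⇒ (1 − 2/5z)y_{n+1} = (1 + 3/5z)y_n
  R(z) = (1 + 3/5z)/(1 − 2/5z).

Find x<0 with |R(x)|<1.
x=-0.53: |R|=0.5627
R=−1: 1+3/5x = −1+2/5x ⇒ -1/5x=2 ⇒ x=2/(-1/5)=-10.0000
Confirm numerically:
  x=-8.036: |R|=0.90680 <1
  x=-7.973: |R|=0.90323 <1
  x=-7.525: |R|=0.87656 <1
  x=-4.446: |R|=0.60020 <1
  x=-10.159: |R|=1.00628 >1
  x=-10.153: |R|=1.00605 >1
So |R|<1 on (-10.0000, 0).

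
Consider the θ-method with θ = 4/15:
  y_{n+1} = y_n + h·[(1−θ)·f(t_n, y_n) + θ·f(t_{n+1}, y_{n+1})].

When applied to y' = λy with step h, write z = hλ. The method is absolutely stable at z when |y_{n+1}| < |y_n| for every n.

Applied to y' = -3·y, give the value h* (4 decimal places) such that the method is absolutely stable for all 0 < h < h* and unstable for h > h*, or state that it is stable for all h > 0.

With y'=λy (z=hλ):
  y_{n+1} = y_n + z·[11/15·y_n + 4/15·y_{n+1}] ⇒ (1 − 4/15z)y_{n+1} = (1 + 11/15z)y_n
  so R(z) = (1 + 11/15z)/(1 − 4/15z).

Need |R(x)|<1, x<0.
x=-1.46: |R|=0.0509
R=−1: 1+11/15x = −1+4/15x ⇒ -7/15x=2 ⇒ x=2/(-7/15)=-4.2857
Confirm numerically:
  x=-3.994: |R|=0.93408 <1
  x=-3.010: |R|=0.66975 <1
  x=-2.563: |R|=0.52245 <1
  x=-2.342: |R|=0.44164 <1
  x=-4.580: |R|=1.06182 >1
  x=-4.350: |R|=1.01389 >1
Stable set (-4.2857, 0).

(-4.2857,0); λ=-3 ⇒ h* = (30/7)/3 = 1.4286.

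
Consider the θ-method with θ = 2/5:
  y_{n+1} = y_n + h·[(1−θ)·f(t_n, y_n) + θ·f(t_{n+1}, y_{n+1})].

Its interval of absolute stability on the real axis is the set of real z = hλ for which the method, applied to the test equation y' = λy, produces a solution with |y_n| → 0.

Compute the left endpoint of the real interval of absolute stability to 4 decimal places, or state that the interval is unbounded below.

On y'=λy, z=hλ:
  y_{n+1} = y_n + z·[3/5·y_n + 2/5·y_{n+1}] ⇒ (1 − 2/5z)y_{n+1} = (1 + 3/5z)y_n
  Hence R(z) = (1 + 3/5z)/(1 − 2/5z).

Boundary: |R(x)|=1, x<0.
x=-0.31: |R|=0.7242
R=−1: 1+3/5x = −1+2/5x ⇒ -1/5x=2 ⇒ x=2/(-1/5)=-10.0000
Confirm numerically:
  x=-8.981: |R|=0.95562 <1
  x=-8.959: |R|=0.95458 <1
  x=-6.538: |R|=0.80848 <1
  x=-5.358: |R|=0.70463 <1
  x=-10.584: |R|=1.02232 >1
  x=-10.268: |R|=1.01049 >1
  x=-10.143: |R|=1.00566 >1
So |R|<1 on (-10.0000, 0).

z* = -10.0000.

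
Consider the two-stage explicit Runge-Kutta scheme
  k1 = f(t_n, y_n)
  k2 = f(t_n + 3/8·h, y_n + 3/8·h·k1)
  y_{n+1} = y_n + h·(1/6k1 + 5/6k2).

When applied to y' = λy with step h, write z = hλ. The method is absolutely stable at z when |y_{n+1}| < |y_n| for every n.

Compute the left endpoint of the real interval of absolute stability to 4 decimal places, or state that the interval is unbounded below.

On y'=λy, z=hλ:
  k1=λy_n ⇒ h·k1=z·y_n;  k2=λ(1+3/8z)y_n ⇒ h·k2=z(1+3/8z)y_n
  y_{n+1}/y_n = 1 + 1/6z + 5/6z(1+3/8z) = 1 + z + 5/16z²
  ⇒ R(z) = 1 + z + 5/16z².

Boundary: |R(x)|=1, x<0.
x=-0.32: |R|=0.7120
R=1: x+5/16x²=0 ⇒ x=−16/5=-3.2000; min R=1−1/(4·5/16)=0.2000>−1
Confirm numerically:
  x=-3.108: |R|=0.91065 <1
  x=-2.475: |R|=0.43926 <1
  x=-1.865: |R|=0.22195 <1
  x=-3.686: |R|=1.55981 >1
  x=-3.597: |R|=1.44625 >1
  x=-3.365: |R|=1.17351 >1
Interval (-3.2000, 0).

left endpoint -3.2000.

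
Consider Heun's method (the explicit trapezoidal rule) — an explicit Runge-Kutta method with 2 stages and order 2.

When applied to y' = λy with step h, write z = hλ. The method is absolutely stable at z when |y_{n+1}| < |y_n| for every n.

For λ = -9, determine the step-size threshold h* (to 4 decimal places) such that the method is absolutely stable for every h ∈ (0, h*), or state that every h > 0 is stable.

With y'=λy (z=hλ):
  order 2, 2-stage ⇒ R(z)=1+z+z^2/2
  (e.g. R(-1.32)=0.55120, |R|=0.55120)

Boundary: |R(x)|=1, x<0.
x=-1.32: |R|=0.5512
|R(-2.18)|=1.1962 |R(-2.01)|=1.0100 |R(-1.2)|=0.5200
Bisect:
  x_lo=-2.6525 |R|=1.8653  x_hi=-0.0923 |R|=0.9119
  mid=-1.37239 |R|=0.56934 →hi
  mid=-2.01242 |R|=1.01250 →lo
  mid=-1.69241 |R|=0.73971 →hi
  mid=-1.85241 |R|=0.86331 →hi
  mid=-1.93242 |R|=0.93470 →hi
  mid=-1.97242 |R|=0.97280 →hi
  mid=-1.99242 |R|=0.99245 →hi
  mid=-2.00242 |R|=1.00243 →lo
  ...
  [-2.00008,-1.99992] ⇒ x*=-2.0000
Interval (-2.0000, 0).

(-2.0000,0); λ=-9 ⇒ h* = 0.2222.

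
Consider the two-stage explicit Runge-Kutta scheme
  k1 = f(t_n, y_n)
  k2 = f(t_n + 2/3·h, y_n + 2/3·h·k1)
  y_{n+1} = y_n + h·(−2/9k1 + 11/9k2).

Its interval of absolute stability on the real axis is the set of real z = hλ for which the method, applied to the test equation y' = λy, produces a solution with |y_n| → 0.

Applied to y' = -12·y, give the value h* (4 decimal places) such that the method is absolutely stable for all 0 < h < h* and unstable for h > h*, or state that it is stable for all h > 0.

(-1.2273,0); λ=-12 ⇒ h* = (27/22)/12 = 0.1023.

On y'=λy, z=hλ:
  k1=λy_n ⇒ h·k1=z·y_n;  k2=λ(1+2/3z)y_n ⇒ h·k2=z(1+2/3z)y_n
  y_{n+1}/y_n = 1 − 2/9z + 11/9z(1+2/3z) = 1 + z + 22/27z²
  ⇒ R(z) = 1 + z + 22/27z².

Need |R(x)|<1, x<0.
x=-1.3: |R|=1.0770
R=1: x+22/27x²=0 ⇒ x=−27/22=-1.2273; min R=1−1/(4·22/27)=0.6932>−1
Confirm numerically:
  x=-1.145: |R|=0.92324 <1
  x=-1.038: |R|=0.83992 <1
  x=-0.764: |R|=0.71160 <1
  x=-1.655: |R|=1.57680 >1
  x=-1.362: |R|=1.14952 >1
Interval (-1.2273, 0).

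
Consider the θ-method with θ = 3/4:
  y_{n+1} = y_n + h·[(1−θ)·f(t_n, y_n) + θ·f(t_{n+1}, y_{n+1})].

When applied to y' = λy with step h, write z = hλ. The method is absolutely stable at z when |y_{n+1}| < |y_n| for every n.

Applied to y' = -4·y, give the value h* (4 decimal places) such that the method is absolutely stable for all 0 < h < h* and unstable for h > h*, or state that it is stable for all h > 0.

On y'=λy, z=hλ:
  y_{n+1} = y_n + z·[1/4·y_n + 3/4·y_{n+1}] ⇒ (1 − 3/4z)y_{n+1} = (1 + 1/4z)y_n
  R(z) = (1 + 1/4z)/(1 − 3/4z).

Need |R(x)|<1, x<0.
x=-1.33: |R|=0.3342
x=-2: |R|=0.2000
x=-10: |R|=0.1765
x=-100: |R|=0.3158
θ=3/4≥1/2 ⇒ |1+1/4x|<|1−3/4x| ∀x<0 ⇒ interval (−∞,0).

unbounded; (−∞, 0). Any h>0 works for λ=-4.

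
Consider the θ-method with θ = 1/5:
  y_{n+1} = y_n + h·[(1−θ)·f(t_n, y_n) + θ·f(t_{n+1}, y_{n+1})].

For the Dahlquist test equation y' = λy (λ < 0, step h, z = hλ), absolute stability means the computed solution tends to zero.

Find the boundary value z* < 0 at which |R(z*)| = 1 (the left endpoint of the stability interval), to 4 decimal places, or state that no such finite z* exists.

left endpoint -3.3333.

With y'=λy (z=hλ):
  y_{n+1} = y_n + z·[4/5·y_n + 1/5·y_{n+1}] ⇒ (1 − 1/5z)y_{n+1} = (1 + 4/5z)y_n
  Hence R(z) = (1 + 4/5z)/(1 − 1/5z).

Solve |R(x)|<1 on ℝ⁻.
x=-0.46: |R|=0.5788
R=−1: 1+4/5x = −1+1/5x ⇒ -3/5x=2 ⇒ x=2/(-3/5)=-3.3333
Confirm numerically:
  x=-2.843: |R|=0.81244 <1
  x=-2.831: |R|=0.80756 <1
  x=-1.882: |R|=0.36734 <1
  x=-1.747: |R|=0.29465 <1
  x=-3.907: |R|=1.19322 >1
  x=-3.357: |R|=1.00850 >1
Interval (-3.3333, 0).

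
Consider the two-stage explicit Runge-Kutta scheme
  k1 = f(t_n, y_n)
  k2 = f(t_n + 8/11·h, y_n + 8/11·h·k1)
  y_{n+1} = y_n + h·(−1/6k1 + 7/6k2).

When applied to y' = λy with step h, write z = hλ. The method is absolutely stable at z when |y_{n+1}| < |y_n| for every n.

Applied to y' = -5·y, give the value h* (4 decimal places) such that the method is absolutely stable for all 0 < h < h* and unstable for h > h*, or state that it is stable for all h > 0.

(-1.1786,0); λ=-5 ⇒ h* = (33/28)/5 = 0.2357.

Set f=λy, z=hλ:
  k1=λy_n ⇒ h·k1=z·y_n;  k2=λ(1+8/11z)y_n ⇒ h·k2=z(1+8/11z)y_n
  y_{n+1}/y_n = 1 − 1/6z + 7/6z(1+8/11z) = 1 + z + 28/33z²
  ⇒ R(z) = 1 + z + 28/33z².

Boundary: |R(x)|=1, x<0.
x=-0.83: |R|=0.7545
R=1: x+28/33x²=0 ⇒ x=−33/28=-1.1786; min R=1−1/(4·28/33)=0.7054>−1
Confirm numerically:
  x=-0.997: |R|=0.84640 <1
  x=-0.684: |R|=0.71297 <1
  x=-0.481: |R|=0.71531 <1
  x=-1.476: |R|=1.37249 >1
  x=-1.260: |R|=1.08705 >1
Stable set (-1.1786, 0).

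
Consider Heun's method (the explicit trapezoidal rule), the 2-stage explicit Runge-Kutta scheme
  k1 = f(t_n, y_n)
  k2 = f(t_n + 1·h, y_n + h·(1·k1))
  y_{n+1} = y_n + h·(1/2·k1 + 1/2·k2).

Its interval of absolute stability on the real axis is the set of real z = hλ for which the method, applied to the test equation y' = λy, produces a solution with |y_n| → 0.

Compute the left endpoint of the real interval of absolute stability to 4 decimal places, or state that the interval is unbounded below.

left endpoint -2.0000.

With y'=λy (z=hλ):
  order 2, 2-stage ⇒ R(z)=1+z+z^2/2
  (e.g. R(-0.83)=0.51445, |R|=0.51445)

Find x<0 with |R(x)|<1.
x=-0.83: |R|=0.5145
|R(-1.98)|=0.9802 |R(-0.88)|=0.5072 |R(-0.53)|=0.6104
Bisect:
  x_lo=-2.6227 |R|=1.8165  x_hi=-0.2234 |R|=0.8015
  mid=-1.42303 |R|=0.58948 →hi
  mid=-2.02284 |R|=1.02310 →lo
  mid=-1.72294 |R|=0.76132 →hi
  mid=-1.87289 |R|=0.88097 →hi
  mid=-1.94787 |R|=0.94923 →hi
  mid=-1.98536 |R|=0.98546 →hi
  mid=-2.00410 |R|=1.00411 →lo
  mid=-1.99473 |R|=0.99474 →hi
  mid=-1.99941 |R|=0.99941 →hi
  ...
  [-2.00015,-2.00000] ⇒ x*=-2.0000
Stable set (-2.0000, 0).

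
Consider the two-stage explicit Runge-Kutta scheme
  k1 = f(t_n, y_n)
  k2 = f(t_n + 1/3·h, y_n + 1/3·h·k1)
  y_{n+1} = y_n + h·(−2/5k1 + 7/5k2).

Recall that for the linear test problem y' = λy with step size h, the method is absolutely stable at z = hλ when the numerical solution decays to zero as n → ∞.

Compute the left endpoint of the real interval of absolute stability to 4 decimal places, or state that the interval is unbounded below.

Test eqn y'=λy, z=hλ:
  k1=λy_n ⇒ h·k1=z·y_n;  k2=λ(1+1/3z)y_n ⇒ h·k2=z(1+1/3z)y_n
  y_{n+1}/y_n = 1 − 2/5z + 7/5z(1+1/3z) = 1 + z + 7/15z²
  R(z) = 1 + z + 7/15z².

Boundary: |R(x)|=1, x<0.
x=-1.08: |R|=0.4643
R=1: x+7/15x²=0 ⇒ x=−15/7=-2.1429; min R=1−1/(4·7/15)=0.4643>−1
Confirm numerically:
  x=-1.645: |R|=0.61781 <1
  x=-1.250: |R|=0.47917 <1
  x=-1.143: |R|=0.46668 <1
  x=-0.894: |R|=0.47898 <1
  x=-2.734: |R|=1.75422 >1
  x=-2.566: |R|=1.50670 >1
  x=-2.342: |R|=1.21765 >1
Stable set (-2.1429, 0).

z* = -2.1429.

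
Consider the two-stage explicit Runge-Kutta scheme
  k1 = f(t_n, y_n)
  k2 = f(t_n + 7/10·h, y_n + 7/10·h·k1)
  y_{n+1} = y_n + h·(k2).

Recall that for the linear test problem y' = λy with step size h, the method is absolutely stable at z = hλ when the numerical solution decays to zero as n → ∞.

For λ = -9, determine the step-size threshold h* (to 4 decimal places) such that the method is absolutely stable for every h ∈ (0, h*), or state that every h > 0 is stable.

Set f=λy, z=hλ:
  k1=λy_n ⇒ h·k1=z·y_n;  k2=λ(1+7/10z)y_n ⇒ h·k2=z(1+7/10z)y_n
  y_{n+1}/y_n = 1 + z(1+7/10z) = 1 + z + 7/10z²
  ⇒ R(z) = 1 + z + 7/10z².

Solve |R(x)|<1 on ℝ⁻.
x=-0.39: |R|=0.7165
R=1: x+7/10x²=0 ⇒ x=−10/7=-1.4286; min R=1−1/(4·7/10)=0.6429>−1
Confirm numerically:
  x=-1.115: |R|=0.75526 <1
  x=-0.696: |R|=0.64309 <1
  x=-0.688: |R|=0.64334 <1
  x=-1.771: |R|=1.42451 >1
  x=-1.732: |R|=1.36788 >1
  x=-1.634: |R|=1.23497 >1
Interval (-1.4286, 0).

(-1.4286,0); λ=-9 ⇒ h* = (10/7)/9 = 0.1587.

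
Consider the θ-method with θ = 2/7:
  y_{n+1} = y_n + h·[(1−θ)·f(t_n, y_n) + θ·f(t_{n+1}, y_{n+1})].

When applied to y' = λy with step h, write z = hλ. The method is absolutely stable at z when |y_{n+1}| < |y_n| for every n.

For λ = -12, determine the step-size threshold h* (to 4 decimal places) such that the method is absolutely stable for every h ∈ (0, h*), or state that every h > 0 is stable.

(-4.6667,0); λ=-12 ⇒ h* = (14/3)/12 = 0.3889.

With y'=λy (z=hλ):
  y_{n+1} = y_n + z·[5/7·y_n + 2/7·y_{n+1}] ⇒ (1 − 2/7z)y_{n+1} = (1 + 5/7z)y_n
  so R(z) = (1 + 5/7z)/(1 − 2/7z).

Find x<0 with |R(x)|<1.
x=-1.36: |R|=0.0206
R=−1: 1+5/7x = −1+2/7x ⇒ -3/7x=2 ⇒ x=2/(-3/7)=-4.6667
Confirm numerically:
  x=-3.990: |R|=0.86449 <1
  x=-3.054: |R|=0.63091 <1
  x=-3.018: |R|=0.62059 <1
  x=-2.697: |R|=0.52324 <1
  x=-5.240: |R|=1.09840 >1
  x=-5.117: |R|=1.07839 >1
  x=-5.084: |R|=1.07293 >1
Stable set (-4.6667, 0).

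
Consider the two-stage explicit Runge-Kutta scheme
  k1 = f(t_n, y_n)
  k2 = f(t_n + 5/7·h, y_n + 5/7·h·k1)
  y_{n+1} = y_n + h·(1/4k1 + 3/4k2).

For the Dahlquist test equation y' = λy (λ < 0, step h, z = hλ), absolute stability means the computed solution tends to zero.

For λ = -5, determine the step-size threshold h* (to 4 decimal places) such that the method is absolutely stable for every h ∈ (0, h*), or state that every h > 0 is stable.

(-1.8667,0); λ=-5 ⇒ h* = (28/15)/5 = 0.3733.

On y'=λy, z=hλ:
  k1=λy_n ⇒ h·k1=z·y_n;  k2=λ(1+5/7z)y_n ⇒ h·k2=z(1+5/7z)y_n
  y_{n+1}/y_n = 1 + 1/4z + 3/4z(1+5/7z) = 1 + z + 15/28z²
  Hence R(z) = 1 + z + 15/28z².

Need |R(x)|<1, x<0.
x=-0.5: |R|=0.6339
R=1: x+15/28x²=0 ⇒ x=−28/15=-1.8667; min R=1−1/(4·15/28)=0.5333>−1
Confirm numerically:
  x=-1.505: |R|=0.70841 <1
  x=-1.448: |R|=0.67523 <1
  x=-0.974: |R|=0.53422 <1
  x=-2.138: |R|=1.31077 >1
  x=-1.905: |R|=1.03912 >1
So |R|<1 on (-1.8667, 0).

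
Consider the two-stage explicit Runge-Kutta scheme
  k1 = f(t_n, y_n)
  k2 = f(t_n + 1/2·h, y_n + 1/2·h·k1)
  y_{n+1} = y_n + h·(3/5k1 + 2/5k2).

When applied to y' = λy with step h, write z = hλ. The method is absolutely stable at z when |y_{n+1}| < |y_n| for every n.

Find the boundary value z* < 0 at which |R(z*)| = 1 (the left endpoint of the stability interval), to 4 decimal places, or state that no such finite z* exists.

left endpoint -5.0000.

With y'=λy (z=hλ):
  k1=λy_n ⇒ h·k1=z·y_n;  k2=λ(1+1/2z)y_n ⇒ h·k2=z(1+1/2z)y_n
  y_{n+1}/y_n = 1 + 3/5z + 2/5z(1+1/2z) = 1 + z + 1/5z²
  ⇒ R(z) = 1 + z + 1/5z².

Boundary: |R(x)|=1, x<0.
x=-0.31: |R|=0.7092
R=1: x+1/5x²=0 ⇒ x=−5=-5.0000; min R=1−1/(4·1/5)=-0.2500>−1
Confirm numerically:
  x=-4.136: |R|=0.28530 <1
  x=-3.997: |R|=0.19820 <1
  x=-3.614: |R|=0.00180 <1
  x=-3.486: |R|=0.05556 <1
  x=-5.551: |R|=1.61172 >1
  x=-5.392: |R|=1.42273 >1
So |R|<1 on (-5.0000, 0).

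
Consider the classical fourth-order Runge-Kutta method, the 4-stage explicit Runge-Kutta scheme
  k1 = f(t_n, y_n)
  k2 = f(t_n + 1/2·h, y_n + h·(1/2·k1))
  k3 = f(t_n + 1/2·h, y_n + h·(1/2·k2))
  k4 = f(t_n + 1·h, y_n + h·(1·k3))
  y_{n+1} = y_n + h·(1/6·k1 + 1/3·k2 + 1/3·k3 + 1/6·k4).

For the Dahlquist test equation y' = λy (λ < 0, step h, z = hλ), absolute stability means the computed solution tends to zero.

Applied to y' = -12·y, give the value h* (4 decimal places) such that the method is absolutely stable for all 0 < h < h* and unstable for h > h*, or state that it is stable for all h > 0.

Set f=λy, z=hλ:
  order 4, 4-stage ⇒ R(z)=1+z+z^2/2+z^3/6+z^4/24
  (e.g. R(-1.1)=0.34417, |R|=0.34417)

Boundary: |R(x)|=1, x<0.
x=-1.1: |R|=0.3442
|R(-2.93)|=1.2410 |R(-2.92)|=1.2228 |R(-0.88)|=0.4186
Bisect:
  x_lo=-3.2750 |R|=2.0266  x_hi=-0.3644 |R|=0.6947
  mid=-1.81966 |R|=0.28855 →hi
  mid=-2.54732 |R|=0.69662 →hi
  mid=-2.91114 |R|=1.20693 →lo
  mid=-2.72923 |R|=0.91871 →hi
  mid=-2.82019 |R|=1.05390 →lo
  mid=-2.77471 |R|=0.98416 →hi
  mid=-2.79745 |R|=1.01848 →lo
  mid=-2.78608 |R|=1.00118 →lo
  ...
  [-2.78537,-2.78519] ⇒ x*=-2.7853
So |R|<1 on (-2.7853, 0).

(-2.7853,0); λ=-12 ⇒ h* = 0.2321.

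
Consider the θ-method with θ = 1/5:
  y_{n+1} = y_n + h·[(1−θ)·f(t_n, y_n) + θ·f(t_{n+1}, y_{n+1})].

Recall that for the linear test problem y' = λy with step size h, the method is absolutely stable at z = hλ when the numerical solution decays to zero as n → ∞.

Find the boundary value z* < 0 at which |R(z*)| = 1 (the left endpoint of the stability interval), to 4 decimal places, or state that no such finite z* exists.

Test eqn y'=λy, z=hλ:
  y_{n+1} = y_n + z·[4/5·y_n + 1/5·y_{n+1}] ⇒ (1 − 1/5z)y_{n+1} = (1 + 4/5z)y_n
  so R(z) = (1 + 4/5z)/(1 − 1/5z).

Need |R(x)|<1, x<0.
x=-0.94: |R|=0.2088
R=−1: 1+4/5x = −1+1/5x ⇒ -3/5x=2 ⇒ x=2/(-3/5)=-3.3333
Confirm numerically:
  x=-2.216: |R|=0.53548 <1
  x=-2.098: |R|=0.47788 <1
  x=-1.922: |R|=0.38833 <1
  x=-1.434: |R|=0.11439 <1
  x=-3.472: |R|=1.04910 >1
  x=-3.386: |R|=1.01884 >1
  x=-3.373: |R|=1.01421 >1
Stable set (-3.3333, 0).

left endpoint -3.3333.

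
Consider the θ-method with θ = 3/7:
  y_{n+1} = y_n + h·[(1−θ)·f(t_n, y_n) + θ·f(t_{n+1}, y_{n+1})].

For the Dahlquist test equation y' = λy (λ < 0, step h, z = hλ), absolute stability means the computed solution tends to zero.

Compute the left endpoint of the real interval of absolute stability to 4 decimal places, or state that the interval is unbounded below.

z* = -14.0000.

Set f=λy, z=hλ:
  y_{n+1} = y_n + z·[4/7·y_n + 3/7·y_{n+1}] ⇒ (1 − 3/7z)y_{n+1} = (1 + 4/7z)y_n
  R(z) = (1 + 4/7z)/(1 − 3/7z).

Boundary: |R(x)|=1, x<0.
x=-0.88: |R|=0.3610
R=−1: 1+4/7x = −1+3/7x ⇒ -1/7x=2 ⇒ x=2/(-1/7)=-14.0000
Confirm numerically:
  x=-9.384: |R|=0.86868 <1
  x=-7.977: |R|=0.80528 <1
  x=-5.704: |R|=0.65594 <1
  x=-14.538: |R|=1.01063 >1
  x=-14.493: |R|=1.00977 >1
  x=-14.325: |R|=1.00650 >1
Interval (-14.0000, 0).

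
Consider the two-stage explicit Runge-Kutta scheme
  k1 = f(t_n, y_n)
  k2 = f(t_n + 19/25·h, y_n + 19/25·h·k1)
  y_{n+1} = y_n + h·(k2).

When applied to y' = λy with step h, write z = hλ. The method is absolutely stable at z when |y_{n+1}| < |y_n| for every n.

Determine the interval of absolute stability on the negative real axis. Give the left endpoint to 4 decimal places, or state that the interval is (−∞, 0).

z∈(-1.3158,0).

On y'=λy, z=hλ:
  k1=λy_n ⇒ h·k1=z·y_n;  k2=λ(1+19/25z)y_n ⇒ h·k2=z(1+19/25z)y_n
  y_{n+1}/y_n = 1 + z(1+19/25z) = 1 + z + 19/25z²
  so R(z) = 1 + z + 19/25z².

Boundary: |R(x)|=1, x<0.
x=-1.8: |R|=1.6624
R=1: x+19/25x²=0 ⇒ x=−25/19=-1.3158; min R=1−1/(4·19/25)=0.6711>−1
Confirm numerically:
  x=-1.187: |R|=0.88382 <1
  x=-0.910: |R|=0.71936 <1
  x=-0.570: |R|=0.67692 <1
  x=-1.781: |R|=1.62969 >1
  x=-1.602: |R|=1.34847 >1
Interval (-1.3158, 0).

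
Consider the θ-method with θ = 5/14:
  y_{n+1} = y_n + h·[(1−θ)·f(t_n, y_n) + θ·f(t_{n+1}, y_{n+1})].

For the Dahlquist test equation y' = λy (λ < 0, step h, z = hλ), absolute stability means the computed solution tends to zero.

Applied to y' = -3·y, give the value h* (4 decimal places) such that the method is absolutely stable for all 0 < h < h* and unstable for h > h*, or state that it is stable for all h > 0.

Test eqn y'=λy, z=hλ:
  y_{n+1} = y_n + z·[9/14·y_n + 5/14·y_{n+1}] ⇒ (1 − 5/14z)y_{n+1} = (1 + 9/14z)y_n
  Hence R(z) = (1 + 9/14z)/(1 − 5/14z).

Find x<0 with |R(x)|<1.
x=-0.31: |R|=0.7209
R=−1: 1+9/14x = −1+5/14x ⇒ -2/7x=2 ⇒ x=2/(-2/7)=-7.0000
Confirm numerically:
  x=-6.948: |R|=0.99573 <1
  x=-4.956: |R|=0.78917 <1
  x=-4.885: |R|=0.77983 <1
  x=-7.321: |R|=1.02537 >1
  x=-7.118: |R|=1.00952 >1
So |R|<1 on (-7.0000, 0).

(-7.0000,0); λ=-3 ⇒ h* = (7)/3 = 2.3333.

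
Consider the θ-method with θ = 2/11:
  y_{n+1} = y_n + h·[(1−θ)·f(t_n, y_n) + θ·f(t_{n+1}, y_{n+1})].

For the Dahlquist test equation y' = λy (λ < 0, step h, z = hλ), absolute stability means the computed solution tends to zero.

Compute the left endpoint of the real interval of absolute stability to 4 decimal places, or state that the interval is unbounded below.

z* = -3.1429.

With y'=λy (z=hλ):
  y_{n+1} = y_n + z·[9/11·y_n + 2/11·y_{n+1}] ⇒ (1 − 2/11z)y_{n+1} = (1 + 9/11z)y_n
  ⇒ R(z) = (1 + 9/11z)/(1 − 2/11z).

Need |R(x)|<1, x<0.
x=-0.66: |R|=0.4107
R=−1: 1+9/11x = −1+2/11x ⇒ -7/11x=2 ⇒ x=2/(-7/11)=-3.1429
Confirm numerically:
  x=-3.093: |R|=0.97969 <1
  x=-2.739: |R|=0.82844 <1
  x=-2.600: |R|=0.76543 <1
  x=-1.931: |R|=0.42922 <1
  x=-3.701: |R|=1.21231 >1
  x=-3.441: |R|=1.11671 >1
  x=-3.366: |R|=1.08809 >1
Stable set (-3.1429, 0).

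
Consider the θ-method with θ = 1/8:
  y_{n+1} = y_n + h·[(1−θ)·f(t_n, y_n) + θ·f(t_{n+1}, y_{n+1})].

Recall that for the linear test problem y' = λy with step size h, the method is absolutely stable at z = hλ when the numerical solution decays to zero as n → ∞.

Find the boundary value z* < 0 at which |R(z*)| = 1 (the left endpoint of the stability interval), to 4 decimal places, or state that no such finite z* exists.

Set f=λy, z=hλ:
  y_{n+1} = y_n + z·[7/8·y_n + 1/8·y_{n+1}] ⇒ (1 − 1/8z)y_{n+1} = (1 + 7/8z)y_n
  ⇒ R(z) = (1 + 7/8z)/(1 − 1/8z).

Boundary: |R(x)|=1, x<0.
x=-1.66: |R|=0.3747
R=−1: 1+7/8x = −1+1/8x ⇒ -3/4x=2 ⇒ x=2/(-3/4)=-2.6667
Confirm numerically:
  x=-2.070: |R|=0.64449 <1
  x=-1.872: |R|=0.51702 <1
  x=-1.433: |R|=0.21531 <1
  x=-2.919: |R|=1.13866 >1
  x=-2.713: |R|=1.02595 >1
Stable set (-2.6667, 0).

left endpoint -2.6667.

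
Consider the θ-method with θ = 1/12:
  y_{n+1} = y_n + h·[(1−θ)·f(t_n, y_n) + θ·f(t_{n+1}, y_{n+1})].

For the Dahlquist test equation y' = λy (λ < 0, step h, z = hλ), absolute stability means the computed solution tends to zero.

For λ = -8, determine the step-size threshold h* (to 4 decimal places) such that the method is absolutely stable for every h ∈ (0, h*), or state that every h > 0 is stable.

On y'=λy, z=hλ:
  y_{n+1} = y_n + z·[11/12·y_n + 1/12·y_{n+1}] ⇒ (1 − 1/12z)y_{n+1} = (1 + 11/12z)y_n
  Hence R(z) = (1 + 11/12z)/(1 − 1/12z).

Need |R(x)|<1, x<0.
x=-0.37: |R|=0.6411
R=−1: 1+11/12x = −1+1/12x ⇒ -5/6x=2 ⇒ x=2/(-5/6)=-2.4000
Confirm numerically:
  x=-2.264: |R|=0.90466 <1
  x=-1.515: |R|=0.34517 <1
  x=-1.066: |R|=0.02097 <1
  x=-0.976: |R|=0.09741 <1
  x=-2.957: |R|=1.37240 >1
  x=-2.669: |R|=1.18338 >1
Interval (-2.4000, 0).

(-2.4000,0); λ=-8 ⇒ h* = (12/5)/8 = 0.3000.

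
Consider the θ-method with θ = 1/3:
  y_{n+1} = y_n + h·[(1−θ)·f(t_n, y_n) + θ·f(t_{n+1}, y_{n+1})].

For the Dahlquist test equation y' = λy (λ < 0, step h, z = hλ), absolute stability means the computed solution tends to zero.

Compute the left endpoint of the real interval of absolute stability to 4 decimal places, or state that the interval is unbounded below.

Set f=λy, z=hλ:
  y_{n+1} = y_n + z·[2/3·y_n + 1/3·y_{n+1}] ⇒ (1 − 1/3z)y_{n+1} = (1 + 2/3z)y_n
  R(z) = (1 + 2/3z)/(1 − 1/3z).

Need |R(x)|<1, x<0.
x=-0.45: |R|=0.6087
R=−1: 1+2/3x = −1+1/3x ⇒ -1/3x=2 ⇒ x=2/(-1/3)=-6.0000
Confirm numerically:
  x=-5.911: |R|=0.99001 <1
  x=-5.365: |R|=0.92409 <1
  x=-2.966: |R|=0.49145 <1
  x=-6.410: |R|=1.04357 >1
  x=-6.301: |R|=1.03236 >1
Stable set (-6.0000, 0).

left endpoint -6.0000.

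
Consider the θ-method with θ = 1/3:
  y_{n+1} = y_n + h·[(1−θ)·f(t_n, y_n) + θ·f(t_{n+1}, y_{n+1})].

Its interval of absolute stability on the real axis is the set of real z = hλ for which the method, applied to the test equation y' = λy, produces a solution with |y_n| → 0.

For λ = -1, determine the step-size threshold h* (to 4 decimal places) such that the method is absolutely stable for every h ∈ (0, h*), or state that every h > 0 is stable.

On y'=λy, z=hλ:
  y_{n+1} = y_n + z·[2/3·y_n + 1/3·y_{n+1}] ⇒ (1 − 1/3z)y_{n+1} = (1 + 2/3z)y_n
  ⇒ R(z) = (1 + 2/3z)/(1 − 1/3z).

Solve |R(x)|<1 on ℝ⁻.
x=-1.5: |R|=0.0000
R=−1: 1+2/3x = −1+1/3x ⇒ -1/3x=2 ⇒ x=2/(-1/3)=-6.0000
Confirm numerically:
  x=-5.607: |R|=0.95434 <1
  x=-4.142: |R|=0.73985 <1
  x=-3.442: |R|=0.60292 <1
  x=-6.561: |R|=1.05868 >1
  x=-6.120: |R|=1.01316 >1
  x=-6.022: |R|=1.00244 >1
Interval (-6.0000, 0).

(-6.0000,0); λ=-1 ⇒ h* = (6)/1 = 6.0000.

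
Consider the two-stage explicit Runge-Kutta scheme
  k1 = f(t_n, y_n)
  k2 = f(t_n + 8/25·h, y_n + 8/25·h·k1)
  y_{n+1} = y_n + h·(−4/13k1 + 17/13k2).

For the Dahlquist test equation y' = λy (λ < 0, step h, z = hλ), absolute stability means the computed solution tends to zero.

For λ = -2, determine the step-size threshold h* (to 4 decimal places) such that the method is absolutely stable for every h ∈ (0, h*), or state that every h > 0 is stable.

With y'=λy (z=hλ):
  k1=λy_n ⇒ h·k1=z·y_n;  k2=λ(1+8/25z)y_n ⇒ h·k2=z(1+8/25z)y_n
  y_{n+1}/y_n = 1 − 4/13z + 17/13z(1+8/25z) = 1 + z + 136/325z²
  R(z) = 1 + z + 136/325z².

Boundary: |R(x)|=1, x<0.
x=-0.75: |R|=0.4854
R=1: x+136/325x²=0 ⇒ x=−325/136=-2.3897; min R=1−1/(4·136/325)=0.4026>−1
Confirm numerically:
  x=-1.708: |R|=0.51276 <1
  x=-1.672: |R|=0.49784 <1
  x=-1.602: |R|=0.47194 <1
  x=-1.233: |R|=0.40318 <1
  x=-2.800: |R|=1.48074 >1
  x=-2.734: |R|=1.39390 >1
  x=-2.637: |R|=1.27288 >1
So |R|<1 on (-2.3897, 0).

(-2.3897,0); λ=-2 ⇒ h* = (325/136)/2 = 1.1949.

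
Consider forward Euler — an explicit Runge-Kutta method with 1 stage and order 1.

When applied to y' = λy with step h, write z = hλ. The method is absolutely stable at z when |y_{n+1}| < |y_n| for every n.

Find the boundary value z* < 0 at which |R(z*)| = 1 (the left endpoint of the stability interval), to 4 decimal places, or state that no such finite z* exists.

left endpoint -2.0000.

Set f=λy, z=hλ:
  order 1, 1-stage ⇒ R(z)=1+z
  (e.g. R(-0.82)=0.18000, |R|=0.18000)

Need |R(x)|<1, x<0.
x=-0.82: |R|=0.1800
|R(-2.34)|=1.3400 |R(-2.2)|=1.2000 |R(-1.43)|=0.4300
Bisect:
  x_lo=-2.7627 |R|=1.7627  x_hi=-0.3248 |R|=0.6752
  mid=-1.54373 |R|=0.54373 →hi
  mid=-2.15321 |R|=1.15321 →lo
  mid=-1.84847 |R|=0.84847 →hi
  mid=-2.00084 |R|=1.00084 →lo
  mid=-1.92466 |R|=0.92466 →hi
  mid=-1.96275 |R|=0.96275 →hi
  mid=-1.98179 |R|=0.98179 →hi
  ...
  [-2.00010,-1.99995] ⇒ x*=-2.0000
So |R|<1 on (-2.0000, 0).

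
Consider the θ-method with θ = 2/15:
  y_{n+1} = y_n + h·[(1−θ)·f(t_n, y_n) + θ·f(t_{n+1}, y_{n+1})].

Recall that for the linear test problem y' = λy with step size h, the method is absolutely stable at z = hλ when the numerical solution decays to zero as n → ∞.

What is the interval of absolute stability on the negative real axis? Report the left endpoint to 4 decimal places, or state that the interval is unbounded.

z∈(-2.7273,0).

Set f=λy, z=hλ:
  y_{n+1} = y_n + z·[13/15·y_n + 2/15·y_{n+1}] ⇒ (1 − 2/15z)y_{n+1} = (1 + 13/15z)y_n
  Hence R(z) = (1 + 13/15z)/(1 − 2/15z).

Need |R(x)|<1, x<0.
x=-0.83: |R|=0.2527
R=−1: 1+13/15x = −1+2/15x ⇒ -11/15x=2 ⇒ x=2/(-11/15)=-2.7273
Confirm numerically:
  x=-2.691: |R|=0.98042 <1
  x=-1.616: |R|=0.32953 <1
  x=-1.542: |R|=0.27903 <1
  x=-3.297: |R|=1.29022 >1
  x=-3.048: |R|=1.16724 >1
  x=-3.031: |R|=1.15863 >1
Interval (-2.7273, 0).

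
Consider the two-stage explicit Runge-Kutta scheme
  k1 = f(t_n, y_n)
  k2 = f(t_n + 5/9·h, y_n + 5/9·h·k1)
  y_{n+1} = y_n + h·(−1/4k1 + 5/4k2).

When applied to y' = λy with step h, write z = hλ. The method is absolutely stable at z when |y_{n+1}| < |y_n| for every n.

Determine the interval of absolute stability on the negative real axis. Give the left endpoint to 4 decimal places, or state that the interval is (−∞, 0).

With y'=λy (z=hλ):
  k1=λy_n ⇒ h·k1=z·y_n;  k2=λ(1+5/9z)y_n ⇒ h·k2=z(1+5/9z)y_n
  y_{n+1}/y_n = 1 − 1/4z + 5/4z(1+5/9z) = 1 + z + 25/36z²
  ⇒ R(z) = 1 + z + 25/36z².

Solve |R(x)|<1 on ℝ⁻.
x=-1.75: |R|=1.3767
R=1: x+25/36x²=0 ⇒ x=−36/25=-1.4400; min R=1−1/(4·25/36)=0.6400>−1
Confirm numerically:
  x=-1.343: |R|=0.90953 <1
  x=-0.751: |R|=0.64067 <1
  x=-0.738: |R|=0.64023 <1
  x=-0.619: |R|=0.64708 <1
  x=-1.910: |R|=1.62340 >1
  x=-1.509: |R|=1.07231 >1
Stable set (-1.4400, 0).

z∈(-1.4400,0).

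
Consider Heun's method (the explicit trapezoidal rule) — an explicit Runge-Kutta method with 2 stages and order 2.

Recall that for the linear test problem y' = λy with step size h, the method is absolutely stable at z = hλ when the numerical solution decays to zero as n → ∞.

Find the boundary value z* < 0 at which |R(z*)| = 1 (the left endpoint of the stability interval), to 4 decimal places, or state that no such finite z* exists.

z* = -2.0000.

Test eqn y'=λy, z=hλ:
  order 2, 2-stage ⇒ R(z)=1+z+z^2/2
  (e.g. R(-1.35)=0.56125, |R|=0.56125)

Need |R(x)|<1, x<0.
x=-1.35: |R|=0.5613
|R(-1.69)|=0.7380 |R(-1.41)|=0.5840 |R(-1.04)|=0.5008
Bisect:
  x_lo=-2.6666 |R|=1.8888  x_hi=-0.1955 |R|=0.8236
  mid=-1.43106 |R|=0.59291 →hi
  mid=-2.04883 |R|=1.05002 →lo
  mid=-1.73995 |R|=0.77376 →hi
  mid=-1.89439 |R|=0.89997 →hi
  mid=-1.97161 |R|=0.97201 →hi
  mid=-2.01022 |R|=1.01027 →lo
  mid=-1.99092 |R|=0.99096 →hi
  mid=-2.00057 |R|=1.00057 →lo
  ...
  [-2.00012,-1.99997] ⇒ x*=-2.0000
Interval (-2.0000, 0).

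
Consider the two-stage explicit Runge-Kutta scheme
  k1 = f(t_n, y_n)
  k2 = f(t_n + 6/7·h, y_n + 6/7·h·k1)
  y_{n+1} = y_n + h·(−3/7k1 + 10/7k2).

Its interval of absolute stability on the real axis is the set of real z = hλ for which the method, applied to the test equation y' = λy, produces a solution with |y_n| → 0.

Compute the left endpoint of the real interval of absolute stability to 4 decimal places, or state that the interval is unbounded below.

z* = -0.8167.

With y'=λy (z=hλ):
  k1=λy_n ⇒ h·k1=z·y_n;  k2=λ(1+6/7z)y_n ⇒ h·k2=z(1+6/7z)y_n
  y_{n+1}/y_n = 1 − 3/7z + 10/7z(1+6/7z) = 1 + z + 60/49z²
  so R(z) = 1 + z + 60/49z².

Need |R(x)|<1, x<0.
x=-0.69: |R|=0.8930
R=1: x+60/49x²=0 ⇒ x=−49/60=-0.8167; min R=1−1/(4·60/49)=0.7958>−1
Confirm numerically:
  x=-0.709: |R|=0.90653 <1
  x=-0.656: |R|=0.87094 <1
  x=-0.596: |R|=0.83896 <1
  x=-0.552: |R|=0.82111 <1
  x=-1.357: |R|=1.89784 >1
  x=-1.103: |R|=1.38673 >1
  x=-1.019: |R|=1.25246 >1
Interval (-0.8167, 0).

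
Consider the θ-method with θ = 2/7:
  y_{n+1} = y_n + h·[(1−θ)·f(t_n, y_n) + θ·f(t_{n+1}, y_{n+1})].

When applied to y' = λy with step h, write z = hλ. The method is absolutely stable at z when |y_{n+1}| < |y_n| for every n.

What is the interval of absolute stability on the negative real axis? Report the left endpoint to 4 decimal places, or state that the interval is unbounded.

z∈(-4.6667,0).

On y'=λy, z=hλ:
  y_{n+1} = y_n + z·[5/7·y_n + 2/7·y_{n+1}] ⇒ (1 − 2/7z)y_{n+1} = (1 + 5/7z)y_n
  Hence R(z) = (1 + 5/7z)/(1 − 2/7z).

Need |R(x)|<1, x<0.
x=-1.04: |R|=0.1982
R=−1: 1+5/7x = −1+2/7x ⇒ -3/7x=2 ⇒ x=2/(-3/7)=-4.6667
Confirm numerically:
  x=-4.457: |R|=0.96048 <1
  x=-4.015: |R|=0.86993 <1
  x=-2.903: |R|=0.58683 <1
  x=-2.851: |R|=0.57117 <1
  x=-5.115: |R|=1.07806 >1
  x=-4.726: |R|=1.01082 >1
Stable set (-4.6667, 0).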